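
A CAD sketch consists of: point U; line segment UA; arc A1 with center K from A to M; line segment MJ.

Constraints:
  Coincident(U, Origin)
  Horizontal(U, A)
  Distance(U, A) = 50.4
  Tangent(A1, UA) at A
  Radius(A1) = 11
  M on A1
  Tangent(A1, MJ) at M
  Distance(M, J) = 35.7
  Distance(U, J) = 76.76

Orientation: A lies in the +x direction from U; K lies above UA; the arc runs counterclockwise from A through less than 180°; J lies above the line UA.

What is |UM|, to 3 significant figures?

62.4

U is at the origin; U and A share the same y with |UA| = 50.4 and A on the +x side, so A = (50.4, 0.00). A1 meets UA tangentially, so KA is at right angles to UA, so K = A + (0, 11) = (50.4, 11.0). Since KM ⟂ MJ (tangency), |KJ| = √(11.0² + 35.7²) = 37.4 regardless of where M sits on A1. So J lies on both circle(U, 76.76) and circle(K, 37.4); the above-UA intersection is J = (60.8, 46.9). M is the foot of the tangent from J: M = (61.4, 11.2).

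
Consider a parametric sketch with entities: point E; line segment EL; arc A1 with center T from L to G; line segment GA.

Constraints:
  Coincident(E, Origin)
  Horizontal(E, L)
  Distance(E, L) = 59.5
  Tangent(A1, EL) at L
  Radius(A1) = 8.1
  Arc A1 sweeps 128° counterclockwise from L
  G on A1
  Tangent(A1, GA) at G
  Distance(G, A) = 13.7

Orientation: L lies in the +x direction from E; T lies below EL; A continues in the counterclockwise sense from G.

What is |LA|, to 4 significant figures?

23.97

On A1, L sits at bearing 90° from T; a 128° counterclockwise sweep puts G at bearing 218°, so G = T + 8.1·(cos 218°, sin 218°) = (53.12, -13.09). A1 meets GA tangentially, so TG is at right angles to GA, so GA runs along (−sin 218°, cos 218°); with |GA| = 13.7, A = (61.55, -23.88). Then |LA| = |A − L| = 23.97.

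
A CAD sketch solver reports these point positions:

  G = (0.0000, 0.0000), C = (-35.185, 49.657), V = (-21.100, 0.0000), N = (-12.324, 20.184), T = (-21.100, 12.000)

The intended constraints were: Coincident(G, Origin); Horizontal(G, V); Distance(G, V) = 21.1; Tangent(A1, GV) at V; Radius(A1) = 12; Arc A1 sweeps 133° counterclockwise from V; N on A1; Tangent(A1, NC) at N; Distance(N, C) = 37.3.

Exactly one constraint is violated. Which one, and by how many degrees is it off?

Tangent(A1, NC) at N — off by 5.20°.

G = (0.00, 0.00) ✓; G.y = 0.00, V.y = 0.00 ✓; |GV| = 21.10 ✓; ∠(TV, VG) = 90.00° ✓; |TV| = 12.00 ✓; bearing(T→N) − bearing(T→V) = 133.0° ✓; |TN| = 12.00 ✓; ∠(TN, NC) = 95.20° ✗; |NC| = 37.30 ✓.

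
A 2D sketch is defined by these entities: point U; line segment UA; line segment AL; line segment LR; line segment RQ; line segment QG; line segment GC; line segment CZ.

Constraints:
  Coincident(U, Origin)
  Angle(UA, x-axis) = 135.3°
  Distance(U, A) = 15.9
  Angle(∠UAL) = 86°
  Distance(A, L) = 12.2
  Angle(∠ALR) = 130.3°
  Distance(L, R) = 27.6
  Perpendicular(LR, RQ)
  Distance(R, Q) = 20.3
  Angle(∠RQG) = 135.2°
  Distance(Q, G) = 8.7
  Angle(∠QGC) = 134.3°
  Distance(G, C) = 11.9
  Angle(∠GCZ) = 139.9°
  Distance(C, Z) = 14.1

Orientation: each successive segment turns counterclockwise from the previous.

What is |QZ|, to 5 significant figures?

28.903

U is at the origin; UA runs at 135.3° with length 15.9, so A = (-11.302, 11.184). ∠UAL = 86.0° gives AL at -130.70° from the x-axis; with |AL| = 12.2, L = (-19.257, 1.9347). ∠ALR = 130.3° gives LR at -81.000° from the x-axis; with |LR| = 27.6, R = (-14.940, -25.325). LR ⟂ RQ, so RQ runs at 9.0000°; with |RQ| = 20.3, Q = (5.1104, -22.150). ∠RQG = 135.2° gives QG at 53.800° from the x-axis; with |QG| = 8.7, G = (10.249, -15.129). ∠QGC = 134.3° gives GC at 99.500° from the x-axis; with |GC| = 11.9, C = (8.2846, -3.3925). ∠GCZ = 139.9° gives CZ at 139.60° from the x-axis; with |CZ| = 14.1, Z = (-2.4531, 5.7460). Then |QZ| = |Z − Q| = 28.903.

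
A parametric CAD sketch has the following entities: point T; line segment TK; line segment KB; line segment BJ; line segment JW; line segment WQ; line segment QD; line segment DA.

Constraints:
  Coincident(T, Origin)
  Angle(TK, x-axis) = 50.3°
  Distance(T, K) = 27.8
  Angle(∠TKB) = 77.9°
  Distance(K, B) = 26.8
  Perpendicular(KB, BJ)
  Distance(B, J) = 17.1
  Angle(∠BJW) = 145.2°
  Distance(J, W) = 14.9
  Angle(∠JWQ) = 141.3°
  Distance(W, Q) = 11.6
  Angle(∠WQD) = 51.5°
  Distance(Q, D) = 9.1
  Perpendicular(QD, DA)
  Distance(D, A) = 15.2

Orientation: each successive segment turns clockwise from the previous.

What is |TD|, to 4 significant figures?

5.617

T is at the origin; TK runs at 50.3° with length 27.8, so K = (17.76, 21.39). ∠TKB = 77.9° gives KB at -51.80° from the x-axis; with |KB| = 26.8, B = (34.33, 0.3283). KB ⟂ BJ, so BJ runs at -141.8°; with |BJ| = 17.1, J = (20.89, -10.25). ∠BJW = 145.2° gives JW at -176.6° from the x-axis; with |JW| = 14.9, W = (6.019, -11.13). ∠JWQ = 141.3° gives WQ at 144.7° from the x-axis; with |WQ| = 11.6, Q = (-3.448, -4.427). ∠WQD = 51.5° gives QD at 16.20° from the x-axis; with |QD| = 9.1, D = (5.291, -1.888). Then |TD| = |D − T| = 5.617.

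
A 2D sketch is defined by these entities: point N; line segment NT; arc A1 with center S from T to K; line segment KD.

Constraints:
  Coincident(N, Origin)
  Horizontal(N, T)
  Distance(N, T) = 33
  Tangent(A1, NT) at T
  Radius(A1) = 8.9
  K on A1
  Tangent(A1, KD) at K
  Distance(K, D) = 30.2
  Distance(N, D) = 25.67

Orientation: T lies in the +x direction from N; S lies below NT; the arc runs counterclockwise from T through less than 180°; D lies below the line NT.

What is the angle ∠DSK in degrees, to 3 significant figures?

73.6°

Checks: |NT| = 33.00 ✓; |SK| = 8.900 ✓; ∠(SK, KD) = 90.00° ✓; |KD| = 30.20 ✓; |ND| = 25.67 ✓.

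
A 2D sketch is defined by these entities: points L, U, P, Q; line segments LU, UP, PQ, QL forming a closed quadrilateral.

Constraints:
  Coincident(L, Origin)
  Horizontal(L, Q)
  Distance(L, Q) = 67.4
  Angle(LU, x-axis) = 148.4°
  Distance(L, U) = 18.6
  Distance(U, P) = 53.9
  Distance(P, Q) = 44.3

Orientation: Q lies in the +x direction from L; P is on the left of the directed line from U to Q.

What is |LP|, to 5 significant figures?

45.235

L is at the origin; LQ is horizontal with |LQ| = 67.4 and Q in +x, so Q = (67.4, 0). LU runs at 148.4° with |LU| = 18.6, so U = (-15.842, 9.7461). P is determined by |UP| = 53.9 and |PQ| = 44.3 together: it lies at the intersection of circle(U, 53.9) and circle(Q, 44.3). With |UQ| = 83.811, the foot of the radical line on UQ is 47.529 from U and the perpendicular offset is √(53.9² − 47.529²) = 25.420. Taking the left-of-UQ solution: P = (34.321, 29.466).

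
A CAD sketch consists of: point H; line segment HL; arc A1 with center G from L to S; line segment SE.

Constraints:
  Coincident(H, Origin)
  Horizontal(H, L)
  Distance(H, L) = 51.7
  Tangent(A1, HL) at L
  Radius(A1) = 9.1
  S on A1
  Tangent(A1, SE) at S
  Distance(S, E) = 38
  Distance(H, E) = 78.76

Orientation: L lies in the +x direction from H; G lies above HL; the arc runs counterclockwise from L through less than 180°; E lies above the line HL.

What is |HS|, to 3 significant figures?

61.3

Checks: |GS| = 9.100 ✓; ∠(GS, SE) = 90.00° ✓; |SE| = 38.00 ✓; |HE| = 78.76 ✓.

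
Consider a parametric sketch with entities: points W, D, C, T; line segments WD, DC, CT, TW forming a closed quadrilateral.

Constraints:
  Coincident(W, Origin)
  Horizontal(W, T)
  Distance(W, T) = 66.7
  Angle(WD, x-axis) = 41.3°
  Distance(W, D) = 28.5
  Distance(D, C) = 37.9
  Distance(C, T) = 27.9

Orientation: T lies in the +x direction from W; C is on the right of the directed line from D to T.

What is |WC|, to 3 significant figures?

44.0

W is at the origin; W and T share the same y with |WT| = 66.7 and T in +x, so T = (66.7, 0). WD runs at 41.3° with |WD| = 28.5, so D = (21.4, 18.8). C is determined by |DC| = 37.9 and |CT| = 27.9 together: it lies at the intersection of circle(D, 37.9) and circle(T, 27.9). With |DT| = 49.0, the foot of the radical line on DT is 31.2 from D and the perpendicular offset is √(37.9² − 31.2²) = 21.5. Taking the right-of-DT solution: C = (42.0, -13.0).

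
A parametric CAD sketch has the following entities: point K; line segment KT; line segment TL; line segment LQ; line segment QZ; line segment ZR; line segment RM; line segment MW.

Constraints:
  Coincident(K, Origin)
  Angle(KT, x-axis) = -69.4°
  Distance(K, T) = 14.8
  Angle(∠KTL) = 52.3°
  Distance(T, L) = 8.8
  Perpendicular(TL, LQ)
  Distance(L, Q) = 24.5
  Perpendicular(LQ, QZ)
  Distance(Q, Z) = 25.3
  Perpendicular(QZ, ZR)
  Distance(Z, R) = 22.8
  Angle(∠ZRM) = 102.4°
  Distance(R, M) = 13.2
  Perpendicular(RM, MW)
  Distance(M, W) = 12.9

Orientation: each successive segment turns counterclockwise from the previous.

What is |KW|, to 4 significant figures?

9.891

∠ZRM = 102.4° gives RM at 45.90° from the x-axis; with |RM| = 13.2, M = (4.277, -17.52). RM ⟂ MW, so MW runs at 135.9°; with |MW| = 12.9, W = (-4.987, -8.542). Then |KW| = |W − K| = 9.891.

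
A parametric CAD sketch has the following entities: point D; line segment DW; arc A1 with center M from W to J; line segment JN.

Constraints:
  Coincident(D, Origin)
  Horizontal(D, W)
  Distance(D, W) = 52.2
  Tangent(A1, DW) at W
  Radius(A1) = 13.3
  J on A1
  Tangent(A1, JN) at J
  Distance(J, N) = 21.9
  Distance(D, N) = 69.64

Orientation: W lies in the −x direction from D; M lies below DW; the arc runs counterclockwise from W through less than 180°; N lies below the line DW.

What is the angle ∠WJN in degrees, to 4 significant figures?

126.2°

Checks: |MJ| = 13.30 ✓; ∠(MJ, JN) = 90.00° ✓; |JN| = 21.90 ✓; |DN| = 69.64 ✓.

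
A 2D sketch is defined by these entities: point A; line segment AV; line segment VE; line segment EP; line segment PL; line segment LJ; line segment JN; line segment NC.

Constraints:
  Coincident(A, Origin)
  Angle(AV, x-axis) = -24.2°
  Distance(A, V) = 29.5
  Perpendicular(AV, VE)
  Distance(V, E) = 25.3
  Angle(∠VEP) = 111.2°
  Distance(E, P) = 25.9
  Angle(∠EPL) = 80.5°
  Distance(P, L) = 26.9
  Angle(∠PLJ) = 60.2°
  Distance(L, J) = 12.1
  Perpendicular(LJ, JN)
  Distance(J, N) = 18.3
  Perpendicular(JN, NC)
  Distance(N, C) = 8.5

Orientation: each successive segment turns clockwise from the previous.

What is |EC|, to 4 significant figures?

31.90

A is at the origin; AV runs at -24.2° with length 29.5, so V = (26.91, -12.09). AV is perpendicular to VE, so VE runs at -114.2°; with |VE| = 25.3, E = (16.54, -35.17). ∠VEP = 111.2° gives EP at 177.0° from the x-axis; with |EP| = 25.9, P = (-9.328, -33.81). ∠EPL = 80.5° gives PL at 77.50° from the x-axis; with |PL| = 26.9, L = (-3.506, -7.552). ∠PLJ = 60.2° gives LJ at -42.30° from the x-axis; with |LJ| = 12.1, J = (5.444, -15.69). The perpendicularity gives JN at right angles to LJ, so JN runs at -132.3°; with |JN| = 18.3, N = (-6.872, -29.23). The perpendicularity gives NC at right angles to JN, so NC runs at 137.7°; with |NC| = 8.5, C = (-13.16, -23.51). Then |EC| = |C − E| = 31.90.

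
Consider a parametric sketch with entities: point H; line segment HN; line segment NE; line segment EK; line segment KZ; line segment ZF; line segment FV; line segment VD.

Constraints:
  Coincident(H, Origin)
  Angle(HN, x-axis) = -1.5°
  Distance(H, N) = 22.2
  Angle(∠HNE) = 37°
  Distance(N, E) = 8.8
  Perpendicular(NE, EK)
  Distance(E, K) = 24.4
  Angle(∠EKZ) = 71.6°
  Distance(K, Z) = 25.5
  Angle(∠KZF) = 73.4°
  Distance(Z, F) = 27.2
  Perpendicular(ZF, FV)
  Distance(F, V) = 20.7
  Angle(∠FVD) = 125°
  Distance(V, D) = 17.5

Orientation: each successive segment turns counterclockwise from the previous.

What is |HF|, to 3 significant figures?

26.1

H is at the origin; HN runs at -1.5° with length 22.2, so N = (22.2, -0.581). ∠HNE = 37.0° gives NE at 142° from the x-axis; with |NE| = 8.8, E = (15.3, 4.90). The perpendicularity gives EK at right angles to NE, so EK runs at -128°; with |EK| = 24.4, K = (0.116, -14.2). ∠EKZ = 71.6° gives KZ at -20.1° from the x-axis; with |KZ| = 25.5, Z = (24.1, -23.0). ∠KZF = 73.4° gives ZF at 86.5° from the x-axis; with |ZF| = 27.2, F = (25.7, 4.19). Then |HF| = |F − H| = 26.1.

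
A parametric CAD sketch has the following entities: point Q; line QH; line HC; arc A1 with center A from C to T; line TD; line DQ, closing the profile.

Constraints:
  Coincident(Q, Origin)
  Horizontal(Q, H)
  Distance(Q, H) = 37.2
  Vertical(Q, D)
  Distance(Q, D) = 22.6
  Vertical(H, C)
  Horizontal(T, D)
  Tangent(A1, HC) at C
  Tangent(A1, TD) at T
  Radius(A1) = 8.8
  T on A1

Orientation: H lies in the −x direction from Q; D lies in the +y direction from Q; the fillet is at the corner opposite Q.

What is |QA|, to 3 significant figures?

31.6

QD is vertical with |QD| = 22.6 and D on the +y side, so D = (0.00, 22.6). The virtual corner opposite Q is at (-37.2, 22.6). Since A1 is tangent to HC there, AC ⟂ HC and the tangent condition forces AT to be normal to TD, with radius 8.8, so the center A sits 8.8 in from both sides at A = (-28.4, 13.8). Then |QA| = |A − Q| = 31.6.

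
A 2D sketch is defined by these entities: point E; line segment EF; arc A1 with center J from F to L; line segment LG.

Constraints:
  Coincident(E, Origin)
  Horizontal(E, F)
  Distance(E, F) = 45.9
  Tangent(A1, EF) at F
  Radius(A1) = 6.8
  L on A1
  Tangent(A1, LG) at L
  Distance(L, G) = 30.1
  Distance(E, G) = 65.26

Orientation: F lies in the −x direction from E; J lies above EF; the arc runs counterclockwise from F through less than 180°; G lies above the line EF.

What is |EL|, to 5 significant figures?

41.133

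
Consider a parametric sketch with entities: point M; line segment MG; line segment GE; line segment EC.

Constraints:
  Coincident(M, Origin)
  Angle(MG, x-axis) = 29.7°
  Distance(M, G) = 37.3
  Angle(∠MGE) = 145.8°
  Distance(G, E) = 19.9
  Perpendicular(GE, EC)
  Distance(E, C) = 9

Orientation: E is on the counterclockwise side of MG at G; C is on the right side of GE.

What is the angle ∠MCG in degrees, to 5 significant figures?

6.2246°

∠MGE = 145.8°, so GE runs at 29.7° + (180° − 145.8°) = 63.900° from the x-axis; with |GE| = 19.9, E = G + 19.9·(cos 63.900°, sin 63.900°) = (41.155, 36.351). GE ⟂ EC; with |EC| = 9.0 on the right of GE, C = E + 9.0·(0.89803, -0.43994) = (49.237, 32.392). Then cos ∠MCG = CM·CG / (|CM||CG|), giving 6.2246°.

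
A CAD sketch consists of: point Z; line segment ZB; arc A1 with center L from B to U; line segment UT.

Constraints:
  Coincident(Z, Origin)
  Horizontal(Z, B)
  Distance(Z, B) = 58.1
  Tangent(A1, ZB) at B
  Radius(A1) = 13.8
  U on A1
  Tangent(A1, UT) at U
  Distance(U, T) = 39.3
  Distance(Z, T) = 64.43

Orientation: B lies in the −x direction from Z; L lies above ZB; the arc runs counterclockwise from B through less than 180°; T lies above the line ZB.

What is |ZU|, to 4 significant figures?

46.01

Z is at the origin; ZB is horizontal with |ZB| = 58.1 and B on the −x side, so B = (-58.10, 0.000). Tangency of A1 to ZB means the radius LB is perpendicular to ZB, so L = B + (0, 13.8) = (-58.10, 13.80). Since LU ⟂ UT (tangency), |LT| = √(13.8² + 39.3²) = 41.65 regardless of where U sits on A1. So T lies on both circle(Z, 64.43) and circle(L, 41.65); the above-ZB intersection is T = (-39.37, 51.00). U is the foot of the tangent from T: U = (-44.41, 12.03).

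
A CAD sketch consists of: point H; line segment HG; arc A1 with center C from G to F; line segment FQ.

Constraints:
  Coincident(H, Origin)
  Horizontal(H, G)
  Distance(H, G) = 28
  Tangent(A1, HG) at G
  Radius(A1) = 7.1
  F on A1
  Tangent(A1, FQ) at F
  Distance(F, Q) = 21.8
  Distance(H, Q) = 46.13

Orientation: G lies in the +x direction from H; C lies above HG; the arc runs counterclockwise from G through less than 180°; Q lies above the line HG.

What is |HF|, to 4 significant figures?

35.72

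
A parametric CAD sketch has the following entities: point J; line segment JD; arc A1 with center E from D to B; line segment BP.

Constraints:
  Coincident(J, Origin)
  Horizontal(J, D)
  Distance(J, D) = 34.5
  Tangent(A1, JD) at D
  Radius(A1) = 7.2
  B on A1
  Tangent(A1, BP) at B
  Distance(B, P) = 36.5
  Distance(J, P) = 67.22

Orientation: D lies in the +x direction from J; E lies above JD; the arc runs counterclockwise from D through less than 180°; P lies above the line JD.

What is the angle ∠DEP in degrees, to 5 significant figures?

145.60°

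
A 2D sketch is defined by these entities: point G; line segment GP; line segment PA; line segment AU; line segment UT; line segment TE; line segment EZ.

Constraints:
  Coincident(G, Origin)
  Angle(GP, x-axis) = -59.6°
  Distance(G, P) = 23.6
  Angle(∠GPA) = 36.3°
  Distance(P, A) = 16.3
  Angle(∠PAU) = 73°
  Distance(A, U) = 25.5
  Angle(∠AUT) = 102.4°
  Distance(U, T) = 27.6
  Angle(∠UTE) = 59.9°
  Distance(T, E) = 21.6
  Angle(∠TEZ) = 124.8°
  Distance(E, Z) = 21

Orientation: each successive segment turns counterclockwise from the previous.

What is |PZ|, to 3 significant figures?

15.3

G is at the origin; GP runs at -59.6° with length 23.6, so P = (11.9, -20.4). ∠GPA = 36.3° gives PA at 84.1° from the x-axis; with |PA| = 16.3, A = (13.6, -4.14). ∠PAU = 73.0° gives AU at -169° from the x-axis; with |AU| = 25.5, U = (-11.4, -9.05). ∠AUT = 102.4° gives UT at -91.3° from the x-axis; with |UT| = 27.6, T = (-12.0, -36.6). ∠UTE = 59.9° gives TE at 28.8° from the x-axis; with |TE| = 21.6, E = (6.90, -26.2). ∠TEZ = 124.8° gives EZ at 84.0° from the x-axis; with |EZ| = 21.0, Z = (9.09, -5.35). Then |PZ| = |Z − P| = 15.3.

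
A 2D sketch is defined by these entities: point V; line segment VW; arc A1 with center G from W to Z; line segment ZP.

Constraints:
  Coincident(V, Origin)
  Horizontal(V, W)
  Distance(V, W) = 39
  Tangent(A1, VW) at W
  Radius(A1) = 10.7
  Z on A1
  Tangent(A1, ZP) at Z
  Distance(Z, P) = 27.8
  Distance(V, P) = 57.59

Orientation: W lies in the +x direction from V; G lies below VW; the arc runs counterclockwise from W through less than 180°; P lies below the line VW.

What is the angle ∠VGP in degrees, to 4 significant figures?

109.2°

V is at the origin; VW is horizontal with |VW| = 39.0 and W on the +x side, so W = (39.00, 0.000). Since A1 is tangent to VW there, GW ⟂ VW, so G = W + (0, -10.7) = (39.00, -10.70). Since GZ ⟂ ZP (tangency), |GP| = √(10.7² + 27.8²) = 29.79 regardless of where Z sits on A1. So P lies on both circle(V, 57.59) and circle(G, 29.79); the below-VW intersection is P = (41.02, -40.42). Z is the foot of the tangent from P: Z = (29.30, -15.21).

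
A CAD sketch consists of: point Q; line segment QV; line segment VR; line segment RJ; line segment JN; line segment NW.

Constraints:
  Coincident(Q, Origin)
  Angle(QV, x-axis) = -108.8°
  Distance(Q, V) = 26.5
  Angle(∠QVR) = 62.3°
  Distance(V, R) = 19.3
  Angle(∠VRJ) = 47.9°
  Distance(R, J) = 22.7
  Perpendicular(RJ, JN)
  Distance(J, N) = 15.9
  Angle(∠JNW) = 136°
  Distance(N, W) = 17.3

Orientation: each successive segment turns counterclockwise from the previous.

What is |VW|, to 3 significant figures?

14.2

The perpendicularity gives JN at right angles to RJ, so JN runs at -129°; with |JN| = 15.9, N = (-17.1, -20.2). ∠JNW = 136.0° gives NW at -85.0° from the x-axis; with |NW| = 17.3, W = (-15.6, -37.4). Then |VW| = |W − V| = 14.2.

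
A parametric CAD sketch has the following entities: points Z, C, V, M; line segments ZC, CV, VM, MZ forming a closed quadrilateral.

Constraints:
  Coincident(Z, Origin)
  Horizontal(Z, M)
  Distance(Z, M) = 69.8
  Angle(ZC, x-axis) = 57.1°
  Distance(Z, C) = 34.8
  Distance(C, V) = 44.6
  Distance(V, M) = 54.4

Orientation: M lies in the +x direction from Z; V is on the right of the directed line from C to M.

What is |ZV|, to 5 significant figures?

23.372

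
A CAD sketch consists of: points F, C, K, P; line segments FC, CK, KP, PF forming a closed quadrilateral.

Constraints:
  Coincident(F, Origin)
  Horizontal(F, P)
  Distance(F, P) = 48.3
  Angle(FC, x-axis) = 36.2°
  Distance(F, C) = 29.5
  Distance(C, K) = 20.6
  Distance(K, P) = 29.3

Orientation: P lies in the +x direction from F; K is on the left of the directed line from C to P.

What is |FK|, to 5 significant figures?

50.072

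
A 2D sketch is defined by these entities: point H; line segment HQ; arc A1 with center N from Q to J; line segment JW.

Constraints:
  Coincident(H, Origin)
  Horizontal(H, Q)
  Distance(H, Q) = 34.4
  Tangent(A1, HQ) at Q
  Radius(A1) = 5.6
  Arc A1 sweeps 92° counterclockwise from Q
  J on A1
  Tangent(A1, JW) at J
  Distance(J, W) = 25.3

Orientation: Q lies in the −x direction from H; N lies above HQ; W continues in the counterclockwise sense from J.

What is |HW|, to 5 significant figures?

42.980

H is at the origin; H and Q share the same y with |HQ| = 34.4 and Q on the −x side, so Q = (-34.400, 0.0000). The tangent condition forces NQ to be normal to HQ, so N = Q + (0, 5.6) = (-34.400, 5.6000). On A1, Q sits at bearing -90° from N; a 92° counterclockwise sweep puts J at bearing 2°, so J = N + 5.6·(cos 2°, sin 2°) = (-28.803, 5.7954). Since A1 is tangent to JW there, NJ ⟂ JW, so JW runs along (−sin 2°, cos 2°); with |JW| = 25.3, W = (-29.686, 31.080). Then |HW| = |W − H| = 42.980.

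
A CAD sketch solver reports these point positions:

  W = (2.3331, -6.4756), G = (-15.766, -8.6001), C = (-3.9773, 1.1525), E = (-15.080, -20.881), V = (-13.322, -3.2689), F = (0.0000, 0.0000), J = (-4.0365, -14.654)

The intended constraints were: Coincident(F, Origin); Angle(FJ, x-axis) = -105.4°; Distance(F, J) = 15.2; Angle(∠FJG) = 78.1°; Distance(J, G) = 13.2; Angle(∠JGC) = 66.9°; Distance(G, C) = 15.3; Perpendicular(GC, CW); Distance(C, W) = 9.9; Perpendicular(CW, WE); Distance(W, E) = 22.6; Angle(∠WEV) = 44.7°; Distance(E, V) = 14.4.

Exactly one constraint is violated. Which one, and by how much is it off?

Distance(E, V) = 14.4 — off by 3.30.

F = (0.00, 0.00) ✓; FJ at -105.4° ✓; |FJ| = 15.20 ✓; ∠FJG = 78.10° ✓; |JG| = 13.20 ✓; ∠JGC = 66.90° ✓; |GC| = 15.30 ✓; ∠(GC, CW) = 90.00° ✓; |CW| = 9.900 ✓; ∠(CW, WE) = 90.00° ✓; |WE| = 22.60 ✓; ∠WEV = 44.70° ✓; |EV| = 17.70 ✗.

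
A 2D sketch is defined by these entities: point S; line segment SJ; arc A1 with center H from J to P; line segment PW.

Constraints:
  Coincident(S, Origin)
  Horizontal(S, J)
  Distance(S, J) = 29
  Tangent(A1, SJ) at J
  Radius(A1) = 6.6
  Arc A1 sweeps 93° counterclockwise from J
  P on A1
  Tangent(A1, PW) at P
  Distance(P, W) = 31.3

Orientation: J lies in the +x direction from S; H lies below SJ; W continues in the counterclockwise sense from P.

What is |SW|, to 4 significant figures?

45.14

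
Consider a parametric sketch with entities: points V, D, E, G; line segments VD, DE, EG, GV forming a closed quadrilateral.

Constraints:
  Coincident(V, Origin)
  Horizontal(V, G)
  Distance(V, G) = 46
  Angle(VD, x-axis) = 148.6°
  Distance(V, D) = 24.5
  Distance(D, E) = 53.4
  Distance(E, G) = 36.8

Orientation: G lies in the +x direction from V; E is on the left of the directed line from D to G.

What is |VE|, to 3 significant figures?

43.4

Checks: |DE| = 53.40 ✓; |EG| = 36.80 ✓.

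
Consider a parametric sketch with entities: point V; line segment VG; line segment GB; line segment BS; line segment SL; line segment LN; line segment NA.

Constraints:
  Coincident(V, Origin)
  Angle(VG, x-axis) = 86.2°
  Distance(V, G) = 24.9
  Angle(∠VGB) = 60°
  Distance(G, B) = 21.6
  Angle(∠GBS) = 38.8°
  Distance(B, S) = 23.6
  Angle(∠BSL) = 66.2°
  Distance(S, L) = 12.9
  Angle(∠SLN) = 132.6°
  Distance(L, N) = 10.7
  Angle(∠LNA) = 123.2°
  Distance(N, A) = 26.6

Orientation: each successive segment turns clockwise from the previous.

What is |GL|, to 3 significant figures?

2.33

V is at the origin; VG runs at 86.2° with length 24.9, so G = (1.65, 24.8). ∠VGB = 60.0° gives GB at -33.8° from the x-axis; with |GB| = 21.6, B = (19.6, 12.8). ∠GBS = 38.8° gives BS at -175° from the x-axis; with |BS| = 23.6, S = (-3.91, 10.8). ∠BSL = 66.2° gives SL at 71.2° from the x-axis; with |SL| = 12.9, L = (0.247, 23.0). Then |GL| = |L − G| = 2.33.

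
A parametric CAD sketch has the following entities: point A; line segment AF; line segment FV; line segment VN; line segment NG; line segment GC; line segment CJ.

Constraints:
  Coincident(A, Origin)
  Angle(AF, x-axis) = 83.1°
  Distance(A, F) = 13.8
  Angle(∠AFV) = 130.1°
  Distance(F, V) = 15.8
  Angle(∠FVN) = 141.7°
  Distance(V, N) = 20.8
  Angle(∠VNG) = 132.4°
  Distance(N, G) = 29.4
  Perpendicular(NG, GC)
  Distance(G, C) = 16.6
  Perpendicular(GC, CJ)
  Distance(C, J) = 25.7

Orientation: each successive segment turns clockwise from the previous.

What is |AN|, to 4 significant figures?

41.08

A is at the origin; AF runs at 83.1° with length 13.8, so F = (1.658, 13.70). ∠AFV = 130.1° gives FV at 33.20° from the x-axis; with |FV| = 15.8, V = (14.88, 22.35). ∠FVN = 141.7° gives VN at -5.100° from the x-axis; with |VN| = 20.8, N = (35.60, 20.50). Then |AN| = |N − A| = 41.08.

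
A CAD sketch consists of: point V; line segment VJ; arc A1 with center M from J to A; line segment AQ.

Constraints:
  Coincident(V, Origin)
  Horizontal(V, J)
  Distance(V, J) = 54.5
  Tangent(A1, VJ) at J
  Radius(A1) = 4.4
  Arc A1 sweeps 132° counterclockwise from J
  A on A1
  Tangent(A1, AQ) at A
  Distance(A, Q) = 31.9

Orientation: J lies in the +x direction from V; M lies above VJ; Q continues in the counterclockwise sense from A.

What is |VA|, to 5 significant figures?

58.235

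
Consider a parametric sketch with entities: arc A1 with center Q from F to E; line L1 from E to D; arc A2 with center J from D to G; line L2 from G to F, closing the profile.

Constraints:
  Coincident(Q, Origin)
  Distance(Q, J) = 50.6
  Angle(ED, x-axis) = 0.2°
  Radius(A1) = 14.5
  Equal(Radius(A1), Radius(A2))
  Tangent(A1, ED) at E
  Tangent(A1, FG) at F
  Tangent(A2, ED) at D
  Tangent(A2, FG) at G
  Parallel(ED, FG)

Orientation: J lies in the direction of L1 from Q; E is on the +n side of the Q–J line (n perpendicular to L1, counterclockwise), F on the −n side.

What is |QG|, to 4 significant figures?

52.64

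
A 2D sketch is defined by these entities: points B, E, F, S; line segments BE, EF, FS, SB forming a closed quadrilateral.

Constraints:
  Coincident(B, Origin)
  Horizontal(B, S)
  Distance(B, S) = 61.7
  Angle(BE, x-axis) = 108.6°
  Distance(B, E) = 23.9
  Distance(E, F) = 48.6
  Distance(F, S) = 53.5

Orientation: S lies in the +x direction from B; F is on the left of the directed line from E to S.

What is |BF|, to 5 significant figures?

57.929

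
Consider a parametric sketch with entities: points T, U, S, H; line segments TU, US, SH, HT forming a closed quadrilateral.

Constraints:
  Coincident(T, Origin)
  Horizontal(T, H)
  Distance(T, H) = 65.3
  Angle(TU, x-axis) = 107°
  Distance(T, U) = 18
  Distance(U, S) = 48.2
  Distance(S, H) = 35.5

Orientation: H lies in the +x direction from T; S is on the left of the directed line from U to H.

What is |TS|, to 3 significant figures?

49.8

T is at the origin; T and H share the same y with |TH| = 65.3 and H in +x, so H = (65.3, 0). TU runs at 107.0° with |TU| = 18.0, so U = (-5.26, 17.2). S is determined by |US| = 48.2 and |SH| = 35.5 together: it lies at the intersection of circle(U, 48.2) and circle(H, 35.5). With |UH| = 72.6, the foot of the radical line on UH is 43.6 from U and the perpendicular offset is √(48.2² − 43.6²) = 20.5. Taking the left-of-UH solution: S = (42.0, 26.8).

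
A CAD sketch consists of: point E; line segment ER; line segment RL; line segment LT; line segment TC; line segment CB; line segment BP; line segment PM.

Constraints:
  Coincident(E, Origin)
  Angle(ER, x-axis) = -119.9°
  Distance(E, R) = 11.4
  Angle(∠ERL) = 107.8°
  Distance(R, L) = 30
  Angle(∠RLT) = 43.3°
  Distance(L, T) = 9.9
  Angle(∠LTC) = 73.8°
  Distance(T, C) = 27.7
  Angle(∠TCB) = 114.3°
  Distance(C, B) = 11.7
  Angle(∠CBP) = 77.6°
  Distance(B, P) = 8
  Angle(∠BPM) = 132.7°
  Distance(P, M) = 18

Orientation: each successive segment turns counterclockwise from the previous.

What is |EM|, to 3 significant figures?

27.2

E is at the origin; ER runs at -119.9° with length 11.4, so R = (-5.68, -9.88). ∠ERL = 107.8° gives RL at -47.7° from the x-axis; with |RL| = 30.0, L = (14.5, -32.1). ∠RLT = 43.3° gives LT at 89.0° from the x-axis; with |LT| = 9.9, T = (14.7, -22.2). ∠LTC = 73.8° gives TC at -165° from the x-axis; with |TC| = 27.7, C = (-12.1, -29.4). ∠TCB = 114.3° gives CB at -99.1° from the x-axis; with |CB| = 11.7, B = (-13.9, -41.0). ∠CBP = 77.6° gives BP at 3.30° from the x-axis; with |BP| = 8.0, P = (-5.91, -40.5). ∠BPM = 132.7° gives PM at 50.6° from the x-axis; with |PM| = 18.0, M = (5.51, -26.6). Then |EM| = |M − E| = 27.2.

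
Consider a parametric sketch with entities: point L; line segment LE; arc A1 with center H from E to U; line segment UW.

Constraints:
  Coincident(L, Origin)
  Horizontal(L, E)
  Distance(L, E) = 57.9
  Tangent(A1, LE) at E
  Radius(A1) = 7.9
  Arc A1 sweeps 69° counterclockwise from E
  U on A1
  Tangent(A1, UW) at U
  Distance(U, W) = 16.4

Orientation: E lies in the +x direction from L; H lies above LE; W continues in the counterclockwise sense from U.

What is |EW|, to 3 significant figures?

24.3

L is at the origin; LE is horizontal with |LE| = 57.9 and E on the +x side, so E = (57.9, 0.00). Since A1 is tangent to LE there, HE ⟂ LE, so H = E + (0, 7.9) = (57.9, 7.90). On A1, E sits at bearing -90° from H; a 69° counterclockwise sweep puts U at bearing -21°, so U = H + 7.9·(cos -21°, sin -21°) = (65.3, 5.07). The tangent condition forces HU to be normal to UW, so UW runs along (−sin -21°, cos -21°); with |UW| = 16.4, W = (71.2, 20.4). Then |EW| = |W − E| = 24.3.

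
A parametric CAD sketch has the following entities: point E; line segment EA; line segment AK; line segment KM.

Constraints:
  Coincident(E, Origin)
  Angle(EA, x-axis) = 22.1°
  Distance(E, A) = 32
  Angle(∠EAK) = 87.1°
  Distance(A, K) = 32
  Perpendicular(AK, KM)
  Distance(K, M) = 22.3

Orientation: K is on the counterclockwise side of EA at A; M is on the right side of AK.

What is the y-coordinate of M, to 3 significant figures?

50.5

E is at the origin; EA runs at 22.1° with length 32.0, so A = 32.0·(cos 22.1°, sin 22.1°) = (29.6, 12.0). ∠EAK = 87.1°, so AK runs at 22.1° + (180° − 87.1°) = 115° from the x-axis; with |AK| = 32.0, K = A + 32.0·(cos 115°, sin 115°) = (16.1, 41.0). The perpendicularity gives KM at right angles to AK; with |KM| = 22.3 on the right of AK, M = K + 22.3·(0.906, 0.423) = (36.3, 50.5). So M.y = 50.5.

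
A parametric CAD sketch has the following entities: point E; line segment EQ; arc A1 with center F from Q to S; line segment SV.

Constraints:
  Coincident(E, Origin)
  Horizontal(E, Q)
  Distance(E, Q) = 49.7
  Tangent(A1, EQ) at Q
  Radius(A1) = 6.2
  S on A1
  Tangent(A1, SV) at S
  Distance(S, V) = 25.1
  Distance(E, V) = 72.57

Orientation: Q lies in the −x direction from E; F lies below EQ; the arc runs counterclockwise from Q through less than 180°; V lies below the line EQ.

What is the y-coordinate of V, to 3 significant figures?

-23.9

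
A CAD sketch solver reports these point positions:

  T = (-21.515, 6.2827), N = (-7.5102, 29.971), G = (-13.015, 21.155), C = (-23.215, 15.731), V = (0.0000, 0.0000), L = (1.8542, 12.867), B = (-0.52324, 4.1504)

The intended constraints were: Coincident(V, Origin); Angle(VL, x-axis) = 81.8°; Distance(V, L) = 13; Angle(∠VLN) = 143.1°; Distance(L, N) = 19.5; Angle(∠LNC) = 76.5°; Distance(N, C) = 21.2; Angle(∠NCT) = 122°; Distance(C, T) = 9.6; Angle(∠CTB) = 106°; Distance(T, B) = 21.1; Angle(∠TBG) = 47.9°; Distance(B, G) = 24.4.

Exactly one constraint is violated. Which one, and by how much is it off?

Distance(B, G) = 24.4 — off by 3.30.

V = (0.00, 0.00) ✓; VL at 81.80° ✓; |VL| = 13.00 ✓; ∠VLN = 143.1° ✓; |LN| = 19.50 ✓; ∠LNC = 76.50° ✓; |NC| = 21.20 ✓; ∠NCT = 122.0° ✓; |CT| = 9.600 ✓; ∠CTB = 106.0° ✓; |TB| = 21.10 ✓; ∠TBG = 47.90° ✓; |BG| = 21.10 ✗.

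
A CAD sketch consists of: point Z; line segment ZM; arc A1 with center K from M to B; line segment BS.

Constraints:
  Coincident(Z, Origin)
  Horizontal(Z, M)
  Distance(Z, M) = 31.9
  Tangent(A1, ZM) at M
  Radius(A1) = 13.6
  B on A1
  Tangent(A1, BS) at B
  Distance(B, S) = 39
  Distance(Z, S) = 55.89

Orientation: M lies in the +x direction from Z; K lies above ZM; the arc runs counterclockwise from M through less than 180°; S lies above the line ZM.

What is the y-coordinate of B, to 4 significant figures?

21.97

Checks: |KB| = 13.60 ✓; ∠(KB, BS) = 90.00° ✓; |BS| = 39.00 ✓; |ZS| = 55.89 ✓.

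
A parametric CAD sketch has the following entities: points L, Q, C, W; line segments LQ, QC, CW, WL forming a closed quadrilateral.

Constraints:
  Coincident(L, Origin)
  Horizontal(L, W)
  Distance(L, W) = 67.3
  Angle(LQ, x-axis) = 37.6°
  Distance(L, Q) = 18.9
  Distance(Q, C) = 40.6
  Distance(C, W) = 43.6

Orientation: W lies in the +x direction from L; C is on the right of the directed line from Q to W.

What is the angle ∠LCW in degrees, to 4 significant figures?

105.8°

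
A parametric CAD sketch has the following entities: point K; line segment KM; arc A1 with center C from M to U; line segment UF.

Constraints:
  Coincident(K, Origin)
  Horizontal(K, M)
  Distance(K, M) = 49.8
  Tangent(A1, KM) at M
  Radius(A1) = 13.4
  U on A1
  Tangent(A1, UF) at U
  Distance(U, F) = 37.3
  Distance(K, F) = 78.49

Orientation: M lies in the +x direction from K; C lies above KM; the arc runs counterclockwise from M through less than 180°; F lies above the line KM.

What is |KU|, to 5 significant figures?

64.857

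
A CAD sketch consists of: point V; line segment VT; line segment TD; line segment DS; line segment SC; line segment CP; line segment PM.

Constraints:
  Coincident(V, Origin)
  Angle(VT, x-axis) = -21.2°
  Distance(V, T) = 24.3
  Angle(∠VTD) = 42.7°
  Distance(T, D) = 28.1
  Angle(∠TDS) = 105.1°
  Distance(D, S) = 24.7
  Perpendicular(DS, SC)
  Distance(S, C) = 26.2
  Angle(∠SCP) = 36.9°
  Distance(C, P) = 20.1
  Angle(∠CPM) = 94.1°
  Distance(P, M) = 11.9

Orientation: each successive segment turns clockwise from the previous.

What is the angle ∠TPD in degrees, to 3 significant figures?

79.2°

V is at the origin; VT runs at -21.2° with length 24.3, so T = (22.7, -8.79). ∠VTD = 42.7° gives TD at -158° from the x-axis; with |TD| = 28.1, D = (-3.49, -19.1). ∠TDS = 105.1° gives DS at 127° from the x-axis; with |DS| = 24.7, S = (-18.2, 0.743). DS is perpendicular to SC, so SC runs at 36.6°; with |SC| = 26.2, C = (2.82, 16.4). ∠SCP = 36.9° gives CP at -106° from the x-axis; with |CP| = 20.1, P = (-2.89, -2.91). Then cos ∠TPD = PT·PD / (|PT||PD|), giving 79.2°.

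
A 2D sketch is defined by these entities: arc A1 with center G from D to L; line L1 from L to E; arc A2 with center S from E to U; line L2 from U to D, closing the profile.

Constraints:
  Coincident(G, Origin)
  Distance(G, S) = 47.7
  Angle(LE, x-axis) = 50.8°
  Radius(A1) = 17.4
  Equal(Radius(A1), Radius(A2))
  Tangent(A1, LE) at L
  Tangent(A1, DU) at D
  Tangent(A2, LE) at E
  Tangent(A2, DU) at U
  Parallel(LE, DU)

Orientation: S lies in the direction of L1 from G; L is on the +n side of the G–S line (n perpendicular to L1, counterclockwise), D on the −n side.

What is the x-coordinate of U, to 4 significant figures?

43.63

Tangency of A1 to both parallel lines with radius 17.4 puts L and D at G ± 17.4·n: L = (-13.48, 11.00), D = (13.48, -11.00). Equal radii place E and U the same way about S: E = S + 17.4·n = (16.66, 47.96), U = S − 17.4·n = (43.63, 25.97). So U.x = 43.63.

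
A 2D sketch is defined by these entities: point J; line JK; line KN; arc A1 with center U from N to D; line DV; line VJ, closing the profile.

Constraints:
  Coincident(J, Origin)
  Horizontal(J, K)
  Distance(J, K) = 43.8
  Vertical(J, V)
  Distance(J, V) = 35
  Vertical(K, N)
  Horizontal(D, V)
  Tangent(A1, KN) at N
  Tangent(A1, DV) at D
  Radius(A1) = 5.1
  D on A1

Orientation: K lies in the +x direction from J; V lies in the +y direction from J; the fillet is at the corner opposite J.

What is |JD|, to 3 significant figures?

52.2

J is at the origin; J and K share the same y with |JK| = 43.8 and K on the +x side, so K = (43.8, 0.00). J and V share the same x with |JV| = 35.0 and V on the +y side, so V = (0.00, 35.0). The virtual corner opposite J is at (43.8, 35.0). Since A1 is tangent to KN there, UN ⟂ KN and the tangent condition forces UD to be normal to DV, with radius 5.1, so the center U sits 5.1 in from both sides at U = (38.7, 29.9). That places the tangent points at N = (43.8, 29.9) on KN and D = (38.7, 35.0) on DV. Then |JD| = |D − J| = 52.2.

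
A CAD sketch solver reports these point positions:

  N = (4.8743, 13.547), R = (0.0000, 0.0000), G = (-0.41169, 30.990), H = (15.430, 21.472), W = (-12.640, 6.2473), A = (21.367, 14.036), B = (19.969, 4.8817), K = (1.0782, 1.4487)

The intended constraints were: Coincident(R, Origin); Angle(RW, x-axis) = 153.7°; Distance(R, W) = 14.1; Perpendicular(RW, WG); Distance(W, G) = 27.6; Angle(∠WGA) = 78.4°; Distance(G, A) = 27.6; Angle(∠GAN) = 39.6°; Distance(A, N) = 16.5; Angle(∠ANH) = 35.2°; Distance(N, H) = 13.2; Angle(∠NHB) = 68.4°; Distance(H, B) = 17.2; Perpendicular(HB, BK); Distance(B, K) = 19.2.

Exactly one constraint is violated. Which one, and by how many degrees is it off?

Perpendicular(HB, BK) — off by 5.00°.

R = (0.00, 0.00) ✓; RW at 153.7° ✓; |RW| = 14.10 ✓; ∠(RW, WG) = 90.00° ✓; |WG| = 27.60 ✓; ∠WGA = 78.40° ✓; |GA| = 27.60 ✓; ∠GAN = 39.60° ✓; |AN| = 16.50 ✓; ∠ANH = 35.20° ✓; |NH| = 13.20 ✓; ∠NHB = 68.40° ✓; |HB| = 17.20 ✓; ∠(HB, BK) = 95.00° ✗; |BK| = 19.20 ✓.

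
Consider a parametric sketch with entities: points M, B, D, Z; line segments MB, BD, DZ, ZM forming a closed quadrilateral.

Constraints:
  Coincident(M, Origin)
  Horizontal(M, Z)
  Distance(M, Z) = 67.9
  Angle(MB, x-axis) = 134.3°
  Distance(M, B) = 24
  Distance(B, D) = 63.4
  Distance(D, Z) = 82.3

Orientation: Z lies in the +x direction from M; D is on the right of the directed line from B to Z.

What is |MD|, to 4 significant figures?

44.37

Checks: |MZ| = 67.90 ✓; |MB| = 24.00 ✓; |BD| = 63.40 ✓; |DZ| = 82.30 ✓.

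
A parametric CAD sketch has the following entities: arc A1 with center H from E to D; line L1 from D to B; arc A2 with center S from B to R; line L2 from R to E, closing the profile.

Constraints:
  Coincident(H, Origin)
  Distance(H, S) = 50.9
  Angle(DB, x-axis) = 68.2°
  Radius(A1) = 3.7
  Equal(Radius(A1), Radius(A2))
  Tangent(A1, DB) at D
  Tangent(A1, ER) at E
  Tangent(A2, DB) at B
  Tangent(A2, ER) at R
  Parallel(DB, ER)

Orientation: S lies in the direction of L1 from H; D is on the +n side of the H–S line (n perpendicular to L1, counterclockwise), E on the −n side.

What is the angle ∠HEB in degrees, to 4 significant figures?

81.73°

The slot axis is L1's direction at 68.2°, so u = (cos 68.2°, sin 68.2°) = (0.3714, 0.9285) and n = (−sin 68.2°, cos 68.2°) = (-0.9285, 0.3714). H is at the origin and S lies 50.9 along u from H, so S = 50.9·u = (18.90, 47.26). Tangency of A1 to both parallel lines with radius 3.7 puts D and E at H ± 3.7·n: D = (-3.435, 1.374), E = (3.435, -1.374). Equal radii place B and R the same way about S: B = S + 3.7·n = (15.47, 48.63), R = S − 3.7·n = (22.34, 45.89). Then cos ∠HEB = EH·EB / (|EH||EB|), giving 81.73°.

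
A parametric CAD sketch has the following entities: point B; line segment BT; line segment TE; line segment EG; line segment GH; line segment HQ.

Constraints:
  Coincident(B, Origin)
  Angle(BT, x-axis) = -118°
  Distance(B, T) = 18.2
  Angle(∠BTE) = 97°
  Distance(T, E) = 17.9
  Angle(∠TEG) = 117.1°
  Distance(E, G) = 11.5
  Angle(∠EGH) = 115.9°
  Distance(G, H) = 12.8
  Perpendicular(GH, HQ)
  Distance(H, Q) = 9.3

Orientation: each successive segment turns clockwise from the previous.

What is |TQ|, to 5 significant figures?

16.883

B is at the origin; BT runs at -118.0° with length 18.2, so T = (-8.5444, -16.070). ∠BTE = 97.0° gives TE at 159.00° from the x-axis; with |TE| = 17.9, E = (-25.255, -9.6549). ∠TEG = 117.1° gives EG at 96.100° from the x-axis; with |EG| = 11.5, G = (-26.478, 1.7800). ∠EGH = 115.9° gives GH at 32.000° from the x-axis; with |GH| = 12.8, H = (-15.622, 8.5630). The perpendicularity gives HQ at right angles to GH, so HQ runs at -58.000°; with |HQ| = 9.3, Q = (-10.694, 0.67615). Then |TQ| = |Q − T| = 16.883.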